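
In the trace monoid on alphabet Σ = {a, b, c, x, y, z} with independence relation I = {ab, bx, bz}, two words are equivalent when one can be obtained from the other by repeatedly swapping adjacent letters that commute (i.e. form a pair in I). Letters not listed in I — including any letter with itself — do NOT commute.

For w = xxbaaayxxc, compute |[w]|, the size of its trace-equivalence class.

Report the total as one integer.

6

piece 0:x — minimal
piece 1:x rests on {0:x}
piece 2:b — minimal
piece 3:a rests on {1:x}
piece 4:a rests on {3:a}
piece 5:a rests on {4:a}
piece 6:y rests on {2:b, 5:a}
piece 7:x rests on {6:y}
piece 8:x rests on {7:x}
piece 9:c rests on {8:x}
minimal pieces: {0:x, 2:b}
ways to finish when only these pieces remain (= sum over removing one remaining piece with nothing left below it):
  1 left: {9}→1
  2 left: {8,9}→1
  3 left: {7,8,9}→1
  4 left: {6,7,8,9}→1
  5 left: {2,6,7,8,9}→1  {5,6,7,8,9}→1
  6 left: {2,5,6,7,8,9}→2  {4,5,6,7,8,9}→1
  7 left: {2,4,5,6,7,8,9}→3  {3,4,5,6,7,8,9}→1
  8 left: {1,3,4,5,6,7,8,9}→1  {2,3,4,5,6,7,8,9}→4
  placing 0:x first → 5 extensions
  placing 2:b first → 1 extensions
total linear extensions = 6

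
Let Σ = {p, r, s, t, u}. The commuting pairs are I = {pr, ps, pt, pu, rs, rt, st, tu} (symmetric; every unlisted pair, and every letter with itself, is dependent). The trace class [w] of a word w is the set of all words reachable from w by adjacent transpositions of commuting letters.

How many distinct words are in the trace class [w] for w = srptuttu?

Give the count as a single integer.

560

0(s) covers ∅
1(r) covers ∅
2(p) covers ∅
3(t) covers ∅
4(u) covers 0:s, 1:r
5(t) covers 3:t
6(t) covers 5:t
7(u) covers 4:u
floor of heap: 0:s, 1:r, 2:p, 3:t
completions by unplaced set U, small U first (add the entries for U minus each lowest piece of U):
  |U|=1: {2}:1  {6}:1  {7}:1
  |U|=2: {2,6}:2  {2,7}:2  {4,7}:1  {5,6}:1  {6,7}:2
  |U|=3: {0,4,7}:1  {1,4,7}:1  {2,4,7}:3  {2,5,6}:3  {2,6,7}:6  {3,5,6}:1  {4,6,7}:3  {5,6,7}:3
  |U|=4: {0,1,4,7}:2  {0,2,4,7}:4  {0,4,6,7}:4  {1,2,4,7}:4  {1,4,6,7}:4  {2,3,5,6}:4  {2,4,6,7}:12  {2,5,6,7}:12  {3,5,6,7}:4  {4,5,6,7}:6
  |U|=5: {0,1,2,4,7}:10  {0,1,4,6,7}:10  {0,2,4,6,7}:20  {0,4,5,6,7}:10  {1,2,4,6,7}:20  {1,4,5,6,7}:10  {2,3,5,6,7}:20  {2,4,5,6,7}:30  {3,4,5,6,7}:10
  |U|=6: {0,1,2,4,6,7}:60  {0,1,4,5,6,7}:30  {0,2,4,5,6,7}:60  {0,3,4,5,6,7}:20  {1,2,4,5,6,7}:60  {1,3,4,5,6,7}:20  {2,3,4,5,6,7}:60
  start at 0(s): 140
  start at 1(r): 140
  start at 2(p): 70
  start at 3(t): 210
sum over floor = 560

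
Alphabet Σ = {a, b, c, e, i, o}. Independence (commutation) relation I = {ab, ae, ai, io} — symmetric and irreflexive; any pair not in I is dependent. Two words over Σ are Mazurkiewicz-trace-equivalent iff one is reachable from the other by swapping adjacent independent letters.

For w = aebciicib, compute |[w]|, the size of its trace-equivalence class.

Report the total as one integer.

0(a) covers ∅
1(e) covers ∅
2(b) covers 1:e
3(c) covers 0:a, 2:b
4(i) covers 3:c
5(i) covers 4:i
6(c) covers 5:i
7(i) covers 6:c
8(b) covers 7:i
floor of heap: 0:a, 1:e
completions by unplaced set U, small U first (add the entries for U minus each lowest piece of U):
  |U|=1: {8}:1
  |U|=2: {7,8}:1
  |U|=3: {6,7,8}:1
  |U|=4: {5,6,7,8}:1
  |U|=5: {4,5,6,7,8}:1
  |U|=6: {3,4,5,6,7,8}:1
  |U|=7: {0,3,4,5,6,7,8}:1  {2,3,4,5,6,7,8}:1
  start at 0(a): 1
  start at 1(e): 2
sum over floor = 3

3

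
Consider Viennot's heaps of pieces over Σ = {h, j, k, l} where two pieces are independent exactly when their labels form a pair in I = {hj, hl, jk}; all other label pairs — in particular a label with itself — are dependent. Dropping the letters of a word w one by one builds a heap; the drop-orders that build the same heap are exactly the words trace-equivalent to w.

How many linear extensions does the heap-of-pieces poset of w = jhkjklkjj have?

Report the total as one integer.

#0=j has no predecessor
#1=h has no predecessor
#2=k depends on [1:h]
#3=j depends on [0:j]
#4=k depends on [2:k]
#5=l depends on [3:j, 4:k]
#6=k depends on [5:l]
#7=j depends on [5:l]
#8=j depends on [7:j]
sources: [0:j, 1:h]
N(rest) = Σ N(rest − s) over sources s of rest; N(one piece) = 1:
  size 1 → [6]=1  [8]=1
  size 2 → [6,8]=2  [7,8]=1
  size 3 → [6,7,8]=3
  size 4 → [5,6,7,8]=3
  size 5 → [3,5,6,7,8]=3  [4,5,6,7,8]=3
  size 6 → [0,3,5,6,7,8]=3  [2,4,5,6,7,8]=3  [3,4,5,6,7,8]=6
  size 7 → [0,3,4,5,6,7,8]=9  [1,2,4,5,6,7,8]=3  [2,3,4,5,6,7,8]=9
  first=0(j) contributes 12
  first=1(h) contributes 18
|[w]| = 30

30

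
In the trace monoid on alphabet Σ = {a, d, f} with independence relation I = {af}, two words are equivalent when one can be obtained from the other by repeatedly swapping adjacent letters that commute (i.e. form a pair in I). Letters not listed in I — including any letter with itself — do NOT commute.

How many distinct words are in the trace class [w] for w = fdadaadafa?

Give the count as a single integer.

3

drop 0:f onto floor
drop 1:d onto {0:f}
drop 2:a onto {1:d}
drop 3:d onto {2:a}
drop 4:a onto {3:d}
drop 5:a onto {4:a}
drop 6:d onto {5:a}
drop 7:a onto {6:d}
drop 8:f onto {6:d}
drop 9:a onto {7:a}
ground layer = {0:f}
drop-orders for the pieces not yet dropped (sum over which currently-grounded one goes next):
  1 to go: {8} 1  {9} 1
  2 to go: {7,9} 1  {8,9} 2
  3 to go: {7,8,9} 3
  4 to go: {6,7,8,9} 3
  5 to go: {5,6,7,8,9} 3
  6 to go: {4,5,6,7,8,9} 3
  7 to go: {3,4,5,6,7,8,9} 3
  8 to go: {2,3,4,5,6,7,8,9} 3
  if 0:f drops first: 3 orders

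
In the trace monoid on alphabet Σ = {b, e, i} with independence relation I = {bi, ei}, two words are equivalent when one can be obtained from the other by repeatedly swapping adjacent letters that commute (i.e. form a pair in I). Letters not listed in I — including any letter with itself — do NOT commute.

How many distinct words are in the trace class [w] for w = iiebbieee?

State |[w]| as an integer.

84

#0=i has no predecessor
#1=i depends on [0:i]
#2=e has no predecessor
#3=b depends on [2:e]
#4=b depends on [3:b]
#5=i depends on [1:i]
#6=e depends on [4:b]
#7=e depends on [6:e]
#8=e depends on [7:e]
sources: [0:i, 2:e]
N(rest) = Σ N(rest − s) over sources s of rest; N(one piece) = 1:
  size 1 → [5]=1  [8]=1
  size 2 → [1,5]=1  [5,8]=2  [7,8]=1
  size 3 → [0,1,5]=1  [1,5,8]=3  [5,7,8]=3  [6,7,8]=1
  size 4 → [0,1,5,8]=4  [1,5,7,8]=6  [4,6,7,8]=1  [5,6,7,8]=4
  size 5 → [0,1,5,7,8]=10  [1,5,6,7,8]=10  [3,4,6,7,8]=1  [4,5,6,7,8]=5
  size 6 → [0,1,5,6,7,8]=20  [1,4,5,6,7,8]=15  [2,3,4,6,7,8]=1  [3,4,5,6,7,8]=6
  size 7 → [0,1,4,5,6,7,8]=35  [1,3,4,5,6,7,8]=21  [2,3,4,5,6,7,8]=7
  first=0(i) contributes 28
  first=2(e) contributes 56
|[w]| = 84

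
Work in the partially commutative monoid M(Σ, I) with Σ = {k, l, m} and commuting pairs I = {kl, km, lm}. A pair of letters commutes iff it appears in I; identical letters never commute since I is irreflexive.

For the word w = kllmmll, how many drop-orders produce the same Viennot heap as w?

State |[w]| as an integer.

105

0(k) covers ∅
1(l) covers ∅
2(l) covers 1:l
3(m) covers ∅
4(m) covers 3:m
5(l) covers 2:l
6(l) covers 5:l
floor of heap: 0:k, 1:l, 3:m
completions by unplaced set U, small U first (add the entries for U minus each lowest piece of U):
  |U|=1: {0}:1  {4}:1  {6}:1
  |U|=2: {0,4}:2  {0,6}:2  {3,4}:1  {4,6}:2  {5,6}:1
  |U|=3: {0,3,4}:3  {0,4,6}:6  {0,5,6}:3  {2,5,6}:1  {3,4,6}:3  {4,5,6}:3
  |U|=4: {0,2,5,6}:4  {0,3,4,6}:12  {0,4,5,6}:12  {1,2,5,6}:1  {2,4,5,6}:4  {3,4,5,6}:6
  |U|=5: {0,1,2,5,6}:5  {0,2,4,5,6}:20  {0,3,4,5,6}:30  {1,2,4,5,6}:5  {2,3,4,5,6}:10
  start at 0(k): 15
  start at 1(l): 60
  start at 3(m): 30
sum over floor = 105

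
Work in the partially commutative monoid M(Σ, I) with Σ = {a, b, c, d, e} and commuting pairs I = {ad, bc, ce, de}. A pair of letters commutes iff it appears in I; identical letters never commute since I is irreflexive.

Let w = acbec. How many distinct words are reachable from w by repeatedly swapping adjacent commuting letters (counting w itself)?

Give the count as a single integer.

6

0(a) covers ∅
1(c) covers 0:a
2(b) covers 0:a
3(e) covers 2:b
4(c) covers 1:c
floor of heap: 0:a
completions by unplaced set U, small U first (add the entries for U minus each lowest piece of U):
  |U|=1: {3}:1  {4}:1
  |U|=2: {1,4}:1  {2,3}:1  {3,4}:2
  |U|=3: {1,3,4}:3  {2,3,4}:3
  start at 0(a): 6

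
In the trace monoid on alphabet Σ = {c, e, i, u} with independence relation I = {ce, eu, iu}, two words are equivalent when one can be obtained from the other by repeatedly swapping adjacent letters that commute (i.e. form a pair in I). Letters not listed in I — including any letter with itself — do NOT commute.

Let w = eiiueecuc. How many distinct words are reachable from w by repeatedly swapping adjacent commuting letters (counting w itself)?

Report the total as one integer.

45

drop 0:e onto floor
drop 1:i onto {0:e}
drop 2:i onto {1:i}
drop 3:u onto floor
drop 4:e onto {2:i}
drop 5:e onto {4:e}
drop 6:c onto {2:i, 3:u}
drop 7:u onto {6:c}
drop 8:c onto {7:u}
ground layer = {0:e, 3:u}
drop-orders for the pieces not yet dropped (sum over which currently-grounded one goes next):
  1 to go: {5} 1  {8} 1
  2 to go: {4,5} 1  {5,8} 2  {7,8} 1
  3 to go: {4,5,8} 3  {5,7,8} 3  {6,7,8} 1
  4 to go: {3,6,7,8} 1  {4,5,7,8} 6  {5,6,7,8} 4
  5 to go: {3,5,6,7,8} 5  {4,5,6,7,8} 10
  6 to go: {2,4,5,6,7,8} 10  {3,4,5,6,7,8} 15
  7 to go: {1,2,4,5,6,7,8} 10  {2,3,4,5,6,7,8} 25
  if 0:e drops first: 35 orders
  if 3:u drops first: 10 orders
heap linearizations: 45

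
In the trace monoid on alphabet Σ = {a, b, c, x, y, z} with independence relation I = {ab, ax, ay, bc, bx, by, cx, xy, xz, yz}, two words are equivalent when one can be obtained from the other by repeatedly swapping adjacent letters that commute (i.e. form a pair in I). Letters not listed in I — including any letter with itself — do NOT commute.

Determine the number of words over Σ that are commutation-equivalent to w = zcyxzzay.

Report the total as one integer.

piece 0:z — minimal
piece 1:c rests on {0:z}
piece 2:y rests on {1:c}
piece 3:x — minimal
piece 4:z rests on {1:c}
piece 5:z rests on {4:z}
piece 6:a rests on {5:z}
piece 7:y rests on {2:y}
minimal pieces: {0:z, 3:x}
ways to finish when only these pieces remain (= sum over removing one remaining piece with nothing left below it):
  1 left: {3}→1  {6}→1  {7}→1
  2 left: {2,7}→1  {3,6}→2  {3,7}→2  {5,6}→1  {6,7}→2
  3 left: {2,3,7}→3  {2,6,7}→3  {3,5,6}→3  {3,6,7}→6  {4,5,6}→1  {5,6,7}→3
  4 left: {2,3,6,7}→12  {2,5,6,7}→6  {3,4,5,6}→4  {3,5,6,7}→12  {4,5,6,7}→4
  5 left: {2,3,5,6,7}→30  {2,4,5,6,7}→10  {3,4,5,6,7}→20
  6 left: {1,2,4,5,6,7}→10  {2,3,4,5,6,7}→60
  placing 0:z first → 70 extensions
  placing 3:x first → 10 extensions
total linear extensions = 80

80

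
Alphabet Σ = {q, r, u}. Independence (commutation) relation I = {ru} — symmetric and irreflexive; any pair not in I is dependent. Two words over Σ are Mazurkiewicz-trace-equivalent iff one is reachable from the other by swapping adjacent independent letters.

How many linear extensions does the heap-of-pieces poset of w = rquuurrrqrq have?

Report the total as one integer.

20

drop 0:r onto floor
drop 1:q onto {0:r}
drop 2:u onto {1:q}
drop 3:u onto {2:u}
drop 4:u onto {3:u}
drop 5:r onto {1:q}
drop 6:r onto {5:r}
drop 7:r onto {6:r}
drop 8:q onto {4:u, 7:r}
drop 9:r onto {8:q}
drop 10:q onto {9:r}
ground layer = {0:r}
drop-orders for the pieces not yet dropped (sum over which currently-grounded one goes next):
  1 to go: {10} 1
  2 to go: {9,10} 1
  3 to go: {8,9,10} 1
  4 to go: {4,8,9,10} 1  {7,8,9,10} 1
  5 to go: {3,4,8,9,10} 1  {4,7,8,9,10} 2  {6,7,8,9,10} 1
  6 to go: {2,3,4,8,9,10} 1  {3,4,7,8,9,10} 3  {4,6,7,8,9,10} 3  {5,6,7,8,9,10} 1
  7 to go: {2,3,4,7,8,9,10} 4  {3,4,6,7,8,9,10} 6  {4,5,6,7,8,9,10} 4
  8 to go: {2,3,4,6,7,8,9,10} 10  {3,4,5,6,7,8,9,10} 10
  9 to go: {2,3,4,5,6,7,8,9,10} 20
  if 0:r drops first: 20 orders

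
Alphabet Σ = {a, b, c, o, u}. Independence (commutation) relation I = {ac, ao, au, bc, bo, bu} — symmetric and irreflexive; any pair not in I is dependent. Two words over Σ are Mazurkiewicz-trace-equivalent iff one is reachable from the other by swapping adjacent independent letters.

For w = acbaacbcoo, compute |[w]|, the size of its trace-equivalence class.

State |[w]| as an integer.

252

0(a) covers ∅
1(c) covers ∅
2(b) covers 0:a
3(a) covers 2:b
4(a) covers 3:a
5(c) covers 1:c
6(b) covers 4:a
7(c) covers 5:c
8(o) covers 7:c
9(o) covers 8:o
floor of heap: 0:a, 1:c
completions by unplaced set U, small U first (add the entries for U minus each lowest piece of U):
  |U|=1: {6}:1  {9}:1
  |U|=2: {4,6}:1  {6,9}:2  {8,9}:1
  |U|=3: {3,4,6}:1  {4,6,9}:3  {6,8,9}:3  {7,8,9}:1
  |U|=4: {2,3,4,6}:1  {3,4,6,9}:4  {4,6,8,9}:6  {5,7,8,9}:1  {6,7,8,9}:4
  |U|=5: {0,2,3,4,6}:1  {1,5,7,8,9}:1  {2,3,4,6,9}:5  {3,4,6,8,9}:10  {4,6,7,8,9}:10  {5,6,7,8,9}:5
  |U|=6: {0,2,3,4,6,9}:6  {1,5,6,7,8,9}:6  {2,3,4,6,8,9}:15  {3,4,6,7,8,9}:20  {4,5,6,7,8,9}:15
  |U|=7: {0,2,3,4,6,8,9}:21  {1,4,5,6,7,8,9}:21  {2,3,4,6,7,8,9}:35  {3,4,5,6,7,8,9}:35
  |U|=8: {0,2,3,4,6,7,8,9}:56  {1,3,4,5,6,7,8,9}:56  {2,3,4,5,6,7,8,9}:70
  start at 0(a): 126
  start at 1(c): 126
sum over floor = 252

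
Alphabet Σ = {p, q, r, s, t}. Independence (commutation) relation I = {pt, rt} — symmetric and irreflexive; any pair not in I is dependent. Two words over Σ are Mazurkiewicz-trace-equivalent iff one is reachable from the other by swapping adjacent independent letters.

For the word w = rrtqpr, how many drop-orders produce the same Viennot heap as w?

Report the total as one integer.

0(r) covers ∅
1(r) covers 0:r
2(t) covers ∅
3(q) covers 1:r, 2:t
4(p) covers 3:q
5(r) covers 4:p
floor of heap: 0:r, 2:t
completions by unplaced set U, small U first (add the entries for U minus each lowest piece of U):
  |U|=1: {5}:1
  |U|=2: {4,5}:1
  |U|=3: {3,4,5}:1
  |U|=4: {1,3,4,5}:1  {2,3,4,5}:1
  start at 0(r): 2
  start at 2(t): 1
sum over floor = 3

3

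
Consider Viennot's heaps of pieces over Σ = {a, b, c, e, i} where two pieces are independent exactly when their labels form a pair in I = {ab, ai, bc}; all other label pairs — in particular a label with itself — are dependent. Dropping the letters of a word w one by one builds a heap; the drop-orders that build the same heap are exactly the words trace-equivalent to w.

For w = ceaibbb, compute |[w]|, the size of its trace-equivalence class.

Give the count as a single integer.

drop 0:c onto floor
drop 1:e onto {0:c}
drop 2:a onto {1:e}
drop 3:i onto {1:e}
drop 4:b onto {3:i}
drop 5:b onto {4:b}
drop 6:b onto {5:b}
ground layer = {0:c}
drop-orders for the pieces not yet dropped (sum over which currently-grounded one goes next):
  1 to go: {2} 1  {6} 1
  2 to go: {2,6} 2  {5,6} 1
  3 to go: {2,5,6} 3  {4,5,6} 1
  4 to go: {2,4,5,6} 4  {3,4,5,6} 1
  5 to go: {2,3,4,5,6} 5
  if 0:c drops first: 5 orders

5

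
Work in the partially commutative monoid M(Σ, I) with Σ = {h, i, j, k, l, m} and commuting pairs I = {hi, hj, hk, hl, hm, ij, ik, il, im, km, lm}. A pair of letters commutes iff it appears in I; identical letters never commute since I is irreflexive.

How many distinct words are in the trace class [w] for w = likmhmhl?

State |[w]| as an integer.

1680

piece 0:l — minimal
piece 1:i — minimal
piece 2:k rests on {0:l}
piece 3:m — minimal
piece 4:h — minimal
piece 5:m rests on {3:m}
piece 6:h rests on {4:h}
piece 7:l rests on {2:k}
minimal pieces: {0:l, 1:i, 3:m, 4:h}
ways to finish when only these pieces remain (= sum over removing one remaining piece with nothing left below it):
  1 left: {1}→1  {5}→1  {6}→1  {7}→1
  2 left: {1,5}→2  {1,6}→2  {1,7}→2  {2,7}→1  {3,5}→1  {4,6}→1  {5,6}→2  {5,7}→2  {6,7}→2
  3 left: {0,2,7}→1  {1,2,7}→3  {1,3,5}→3  {1,4,6}→3  {1,5,6}→6  {1,5,7}→6  {1,6,7}→6  {2,5,7}→3  {2,6,7}→3  {3,5,6}→3  {3,5,7}→3  {4,5,6}→3  {4,6,7}→3  {5,6,7}→6
  4 left: {0,1,2,7}→4  {0,2,5,7}→4  {0,2,6,7}→4  {1,2,5,7}→12  {1,2,6,7}→12  {1,3,5,6}→12  {1,3,5,7}→12  {1,4,5,6}→12  {1,4,6,7}→12  {1,5,6,7}→24  {2,3,5,7}→6  {2,4,6,7}→6  {2,5,6,7}→12  {3,4,5,6}→6  {3,5,6,7}→12  {4,5,6,7}→12
  5 left: {0,1,2,5,7}→20  {0,1,2,6,7}→20  {0,2,3,5,7}→10  {0,2,4,6,7}→10  {0,2,5,6,7}→20  {1,2,3,5,7}→30  {1,2,4,6,7}→30  {1,2,5,6,7}→60  {1,3,4,5,6}→30  {1,3,5,6,7}→60  {1,4,5,6,7}→60  {2,3,5,6,7}→30  {2,4,5,6,7}→30  {3,4,5,6,7}→30
  6 left: {0,1,2,3,5,7}→60  {0,1,2,4,6,7}→60  {0,1,2,5,6,7}→120  {0,2,3,5,6,7}→60  {0,2,4,5,6,7}→60  {1,2,3,5,6,7}→180  {1,2,4,5,6,7}→180  {1,3,4,5,6,7}→180  {2,3,4,5,6,7}→90
  placing 0:l first → 630 extensions
  placing 1:i first → 210 extensions
  placing 3:m first → 420 extensions
  placing 4:h first → 420 extensions
total linear extensions = 1680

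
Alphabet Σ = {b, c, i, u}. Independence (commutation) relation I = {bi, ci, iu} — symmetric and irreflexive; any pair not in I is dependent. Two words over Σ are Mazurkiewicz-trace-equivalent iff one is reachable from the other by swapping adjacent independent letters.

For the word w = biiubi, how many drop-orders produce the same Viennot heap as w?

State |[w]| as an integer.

drop 0:b onto floor
drop 1:i onto floor
drop 2:i onto {1:i}
drop 3:u onto {0:b}
drop 4:b onto {3:u}
drop 5:i onto {2:i}
ground layer = {0:b, 1:i}
drop-orders for the pieces not yet dropped (sum over which currently-grounded one goes next):
  1 to go: {4} 1  {5} 1
  2 to go: {2,5} 1  {3,4} 1  {4,5} 2
  3 to go: {0,3,4} 1  {1,2,5} 1  {2,4,5} 3  {3,4,5} 3
  4 to go: {0,3,4,5} 4  {1,2,4,5} 4  {2,3,4,5} 6
  if 0:b drops first: 10 orders
  if 1:i drops first: 10 orders
heap linearizations: 20

20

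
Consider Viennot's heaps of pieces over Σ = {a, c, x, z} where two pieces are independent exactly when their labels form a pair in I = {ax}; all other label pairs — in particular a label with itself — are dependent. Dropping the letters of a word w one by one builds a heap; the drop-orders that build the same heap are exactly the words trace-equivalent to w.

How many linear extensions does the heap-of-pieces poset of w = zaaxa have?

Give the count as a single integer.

piece 0:z — minimal
piece 1:a rests on {0:z}
piece 2:a rests on {1:a}
piece 3:x rests on {0:z}
piece 4:a rests on {2:a}
minimal pieces: {0:z}
ways to finish when only these pieces remain (= sum over removing one remaining piece with nothing left below it):
  1 left: {3}→1  {4}→1
  2 left: {2,4}→1  {3,4}→2
  3 left: {1,2,4}→1  {2,3,4}→3
  placing 0:z first → 4 extensions

4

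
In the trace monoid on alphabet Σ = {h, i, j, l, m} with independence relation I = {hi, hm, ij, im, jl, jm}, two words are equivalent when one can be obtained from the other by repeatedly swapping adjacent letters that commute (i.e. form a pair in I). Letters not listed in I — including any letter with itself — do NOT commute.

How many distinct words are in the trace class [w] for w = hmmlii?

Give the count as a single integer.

#0=h has no predecessor
#1=m has no predecessor
#2=m depends on [1:m]
#3=l depends on [0:h, 2:m]
#4=i depends on [3:l]
#5=i depends on [4:i]
sources: [0:h, 1:m]
N(rest) = Σ N(rest − s) over sources s of rest; N(one piece) = 1:
  size 1 → [5]=1
  size 2 → [4,5]=1
  size 3 → [3,4,5]=1
  size 4 → [0,3,4,5]=1  [2,3,4,5]=1
  first=0(h) contributes 1
  first=1(m) contributes 2
|[w]| = 3

3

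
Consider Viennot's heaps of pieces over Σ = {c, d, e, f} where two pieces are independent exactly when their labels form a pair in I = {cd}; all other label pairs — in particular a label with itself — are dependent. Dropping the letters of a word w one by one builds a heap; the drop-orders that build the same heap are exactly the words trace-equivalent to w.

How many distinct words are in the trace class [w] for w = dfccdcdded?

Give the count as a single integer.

drop 0:d onto floor
drop 1:f onto {0:d}
drop 2:c onto {1:f}
drop 3:c onto {2:c}
drop 4:d onto {1:f}
drop 5:c onto {3:c}
drop 6:d onto {4:d}
drop 7:d onto {6:d}
drop 8:e onto {5:c, 7:d}
drop 9:d onto {8:e}
ground layer = {0:d}
drop-orders for the pieces not yet dropped (sum over which currently-grounded one goes next):
  1 to go: {9} 1
  2 to go: {8,9} 1
  3 to go: {5,8,9} 1  {7,8,9} 1
  4 to go: {3,5,8,9} 1  {5,7,8,9} 2  {6,7,8,9} 1
  5 to go: {2,3,5,8,9} 1  {3,5,7,8,9} 3  {4,6,7,8,9} 1  {5,6,7,8,9} 3
  6 to go: {2,3,5,7,8,9} 4  {3,5,6,7,8,9} 6  {4,5,6,7,8,9} 4
  7 to go: {2,3,5,6,7,8,9} 10  {3,4,5,6,7,8,9} 10
  8 to go: {2,3,4,5,6,7,8,9} 20
  if 0:d drops first: 20 orders

20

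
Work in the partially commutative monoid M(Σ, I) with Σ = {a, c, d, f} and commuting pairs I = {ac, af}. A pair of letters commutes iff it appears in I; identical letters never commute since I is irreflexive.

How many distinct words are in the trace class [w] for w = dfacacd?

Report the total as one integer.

piece 0:d — minimal
piece 1:f rests on {0:d}
piece 2:a rests on {0:d}
piece 3:c rests on {1:f}
piece 4:a rests on {2:a}
piece 5:c rests on {3:c}
piece 6:d rests on {4:a, 5:c}
minimal pieces: {0:d}
ways to finish when only these pieces remain (= sum over removing one remaining piece with nothing left below it):
  1 left: {6}→1
  2 left: {4,6}→1  {5,6}→1
  3 left: {2,4,6}→1  {3,5,6}→1  {4,5,6}→2
  4 left: {1,3,5,6}→1  {2,4,5,6}→3  {3,4,5,6}→3
  5 left: {1,3,4,5,6}→4  {2,3,4,5,6}→6
  placing 0:d first → 10 extensions

10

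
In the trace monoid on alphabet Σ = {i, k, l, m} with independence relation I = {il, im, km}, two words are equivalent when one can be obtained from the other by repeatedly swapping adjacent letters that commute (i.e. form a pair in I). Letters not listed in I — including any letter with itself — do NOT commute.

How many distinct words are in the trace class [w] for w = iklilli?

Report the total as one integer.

10

0(i) covers ∅
1(k) covers 0:i
2(l) covers 1:k
3(i) covers 1:k
4(l) covers 2:l
5(l) covers 4:l
6(i) covers 3:i
floor of heap: 0:i
completions by unplaced set U, small U first (add the entries for U minus each lowest piece of U):
  |U|=1: {5}:1  {6}:1
  |U|=2: {3,6}:1  {4,5}:1  {5,6}:2
  |U|=3: {2,4,5}:1  {3,5,6}:3  {4,5,6}:3
  |U|=4: {2,4,5,6}:4  {3,4,5,6}:6
  |U|=5: {2,3,4,5,6}:10
  start at 0(i): 10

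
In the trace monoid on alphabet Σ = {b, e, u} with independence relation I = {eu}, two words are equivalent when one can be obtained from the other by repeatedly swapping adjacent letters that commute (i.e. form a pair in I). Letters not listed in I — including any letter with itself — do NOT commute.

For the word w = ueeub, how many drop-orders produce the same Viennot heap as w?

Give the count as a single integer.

6

drop 0:u onto floor
drop 1:e onto floor
drop 2:e onto {1:e}
drop 3:u onto {0:u}
drop 4:b onto {2:e, 3:u}
ground layer = {0:u, 1:e}
drop-orders for the pieces not yet dropped (sum over which currently-grounded one goes next):
  1 to go: {4} 1
  2 to go: {2,4} 1  {3,4} 1
  3 to go: {0,3,4} 1  {1,2,4} 1  {2,3,4} 2
  if 0:u drops first: 3 orders
  if 1:e drops first: 3 orders
heap linearizations: 6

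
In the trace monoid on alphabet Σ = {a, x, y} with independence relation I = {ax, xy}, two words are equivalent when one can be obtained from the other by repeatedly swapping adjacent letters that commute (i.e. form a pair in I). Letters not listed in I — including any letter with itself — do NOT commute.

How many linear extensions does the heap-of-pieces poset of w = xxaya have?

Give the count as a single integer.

piece 0:x — minimal
piece 1:x rests on {0:x}
piece 2:a — minimal
piece 3:y rests on {2:a}
piece 4:a rests on {3:y}
minimal pieces: {0:x, 2:a}
ways to finish when only these pieces remain (= sum over removing one remaining piece with nothing left below it):
  1 left: {1}→1  {4}→1
  2 left: {0,1}→1  {1,4}→2  {3,4}→1
  3 left: {0,1,4}→3  {1,3,4}→3  {2,3,4}→1
  placing 0:x first → 4 extensions
  placing 2:a first → 6 extensions
total linear extensions = 10

10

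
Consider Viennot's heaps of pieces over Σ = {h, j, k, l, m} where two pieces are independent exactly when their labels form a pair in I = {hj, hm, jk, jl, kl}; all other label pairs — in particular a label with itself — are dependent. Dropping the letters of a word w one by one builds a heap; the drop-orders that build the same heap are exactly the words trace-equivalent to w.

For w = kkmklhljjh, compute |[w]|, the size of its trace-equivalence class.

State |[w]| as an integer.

#0=k has no predecessor
#1=k depends on [0:k]
#2=m depends on [1:k]
#3=k depends on [2:m]
#4=l depends on [2:m]
#5=h depends on [3:k, 4:l]
#6=l depends on [5:h]
#7=j depends on [2:m]
#8=j depends on [7:j]
#9=h depends on [6:l]
sources: [0:k]
N(rest) = Σ N(rest − s) over sources s of rest; N(one piece) = 1:
  size 1 → [8]=1  [9]=1
  size 2 → [6,9]=1  [7,8]=1  [8,9]=2
  size 3 → [5,6,9]=1  [6,8,9]=3  [7,8,9]=3
  size 4 → [3,5,6,9]=1  [4,5,6,9]=1  [5,6,8,9]=4  [6,7,8,9]=6
  size 5 → [3,4,5,6,9]=2  [3,5,6,8,9]=5  [4,5,6,8,9]=5  [5,6,7,8,9]=10
  size 6 → [3,4,5,6,8,9]=12  [3,5,6,7,8,9]=15  [4,5,6,7,8,9]=15
  size 7 → [3,4,5,6,7,8,9]=42
  size 8 → [2,3,4,5,6,7,8,9]=42
  first=0(k) contributes 42

42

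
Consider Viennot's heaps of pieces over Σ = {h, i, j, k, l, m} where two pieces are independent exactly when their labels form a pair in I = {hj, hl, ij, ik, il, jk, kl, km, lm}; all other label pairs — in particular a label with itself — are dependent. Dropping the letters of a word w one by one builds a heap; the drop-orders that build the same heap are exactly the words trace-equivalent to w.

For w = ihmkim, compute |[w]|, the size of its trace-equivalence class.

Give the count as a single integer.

4

piece 0:i — minimal
piece 1:h rests on {0:i}
piece 2:m rests on {1:h}
piece 3:k rests on {1:h}
piece 4:i rests on {2:m}
piece 5:m rests on {4:i}
minimal pieces: {0:i}
ways to finish when only these pieces remain (= sum over removing one remaining piece with nothing left below it):
  1 left: {3}→1  {5}→1
  2 left: {3,5}→2  {4,5}→1
  3 left: {2,4,5}→1  {3,4,5}→3
  4 left: {2,3,4,5}→4
  placing 0:i first → 4 extensions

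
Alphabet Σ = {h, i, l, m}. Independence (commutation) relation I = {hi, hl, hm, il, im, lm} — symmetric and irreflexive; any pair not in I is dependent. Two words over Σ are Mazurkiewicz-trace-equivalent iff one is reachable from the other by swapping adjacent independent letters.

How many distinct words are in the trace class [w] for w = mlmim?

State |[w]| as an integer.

#0=m has no predecessor
#1=l has no predecessor
#2=m depends on [0:m]
#3=i has no predecessor
#4=m depends on [2:m]
sources: [0:m, 1:l, 3:i]
N(rest) = Σ N(rest − s) over sources s of rest; N(one piece) = 1:
  size 1 → [1]=1  [3]=1  [4]=1
  size 2 → [1,3]=2  [1,4]=2  [2,4]=1  [3,4]=2
  size 3 → [0,2,4]=1  [1,2,4]=3  [1,3,4]=6  [2,3,4]=3
  first=0(m) contributes 12
  first=1(l) contributes 4
  first=3(i) contributes 4
|[w]| = 20

20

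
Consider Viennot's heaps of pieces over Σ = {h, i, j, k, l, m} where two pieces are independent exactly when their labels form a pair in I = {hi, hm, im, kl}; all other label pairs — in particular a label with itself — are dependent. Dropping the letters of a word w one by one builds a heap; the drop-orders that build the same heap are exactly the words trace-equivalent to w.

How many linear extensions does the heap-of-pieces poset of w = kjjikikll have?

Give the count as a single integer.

piece 0:k — minimal
piece 1:j rests on {0:k}
piece 2:j rests on {1:j}
piece 3:i rests on {2:j}
piece 4:k rests on {3:i}
piece 5:i rests on {4:k}
piece 6:k rests on {5:i}
piece 7:l rests on {5:i}
piece 8:l rests on {7:l}
minimal pieces: {0:k}
ways to finish when only these pieces remain (= sum over removing one remaining piece with nothing left below it):
  1 left: {6}→1  {8}→1
  2 left: {6,8}→2  {7,8}→1
  3 left: {6,7,8}→3
  4 left: {5,6,7,8}→3
  5 left: {4,5,6,7,8}→3
  6 left: {3,4,5,6,7,8}→3
  7 left: {2,3,4,5,6,7,8}→3
  placing 0:k first → 3 extensions

3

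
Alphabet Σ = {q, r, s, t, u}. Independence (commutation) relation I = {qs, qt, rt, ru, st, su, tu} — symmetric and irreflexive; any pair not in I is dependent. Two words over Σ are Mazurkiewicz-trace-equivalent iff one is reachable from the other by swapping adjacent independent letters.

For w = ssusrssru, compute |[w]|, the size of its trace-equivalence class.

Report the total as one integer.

piece 0:s — minimal
piece 1:s rests on {0:s}
piece 2:u — minimal
piece 3:s rests on {1:s}
piece 4:r rests on {3:s}
piece 5:s rests on {4:r}
piece 6:s rests on {5:s}
piece 7:r rests on {6:s}
piece 8:u rests on {2:u}
minimal pieces: {0:s, 2:u}
ways to finish when only these pieces remain (= sum over removing one remaining piece with nothing left below it):
  1 left: {7}→1  {8}→1
  2 left: {2,8}→1  {6,7}→1  {7,8}→2
  3 left: {2,7,8}→3  {5,6,7}→1  {6,7,8}→3
  4 left: {2,6,7,8}→6  {4,5,6,7}→1  {5,6,7,8}→4
  5 left: {2,5,6,7,8}→10  {3,4,5,6,7}→1  {4,5,6,7,8}→5
  6 left: {1,3,4,5,6,7}→1  {2,4,5,6,7,8}→15  {3,4,5,6,7,8}→6
  7 left: {0,1,3,4,5,6,7}→1  {1,3,4,5,6,7,8}→7  {2,3,4,5,6,7,8}→21
  placing 0:s first → 28 extensions
  placing 2:u first → 8 extensions
total linear extensions = 36

36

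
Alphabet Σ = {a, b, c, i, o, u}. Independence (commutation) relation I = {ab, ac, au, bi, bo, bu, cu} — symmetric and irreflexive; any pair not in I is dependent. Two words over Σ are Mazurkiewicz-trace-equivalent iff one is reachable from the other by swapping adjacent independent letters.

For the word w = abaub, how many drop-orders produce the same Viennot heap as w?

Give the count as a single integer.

piece 0:a — minimal
piece 1:b — minimal
piece 2:a rests on {0:a}
piece 3:u — minimal
piece 4:b rests on {1:b}
minimal pieces: {0:a, 1:b, 3:u}
ways to finish when only these pieces remain (= sum over removing one remaining piece with nothing left below it):
  1 left: {2}→1  {3}→1  {4}→1
  2 left: {0,2}→1  {1,4}→1  {2,3}→2  {2,4}→2  {3,4}→2
  3 left: {0,2,3}→3  {0,2,4}→3  {1,2,4}→3  {1,3,4}→3  {2,3,4}→6
  placing 0:a first → 12 extensions
  placing 1:b first → 12 extensions
  placing 3:u first → 6 extensions
total linear extensions = 30

30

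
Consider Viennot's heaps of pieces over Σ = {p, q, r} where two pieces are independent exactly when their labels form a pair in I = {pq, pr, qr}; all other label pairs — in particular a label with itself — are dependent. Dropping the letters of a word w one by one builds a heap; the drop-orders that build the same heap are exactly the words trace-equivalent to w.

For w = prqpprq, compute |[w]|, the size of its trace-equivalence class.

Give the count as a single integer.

210

drop 0:p onto floor
drop 1:r onto floor
drop 2:q onto floor
drop 3:p onto {0:p}
drop 4:p onto {3:p}
drop 5:r onto {1:r}
drop 6:q onto {2:q}
ground layer = {0:p, 1:r, 2:q}
drop-orders for the pieces not yet dropped (sum over which currently-grounded one goes next):
  1 to go: {4} 1  {5} 1  {6} 1
  2 to go: {1,5} 1  {2,6} 1  {3,4} 1  {4,5} 2  {4,6} 2  {5,6} 2
  3 to go: {0,3,4} 1  {1,4,5} 3  {1,5,6} 3  {2,4,6} 3  {2,5,6} 3  {3,4,5} 3  {3,4,6} 3  {4,5,6} 6
  4 to go: {0,3,4,5} 4  {0,3,4,6} 4  {1,2,5,6} 6  {1,3,4,5} 6  {1,4,5,6} 12  {2,3,4,6} 6  {2,4,5,6} 12  {3,4,5,6} 12
  5 to go: {0,1,3,4,5} 10  {0,2,3,4,6} 10  {0,3,4,5,6} 20  {1,2,4,5,6} 30  {1,3,4,5,6} 30  {2,3,4,5,6} 30
  if 0:p drops first: 90 orders
  if 1:r drops first: 60 orders
  if 2:q drops first: 60 orders
heap linearizations: 210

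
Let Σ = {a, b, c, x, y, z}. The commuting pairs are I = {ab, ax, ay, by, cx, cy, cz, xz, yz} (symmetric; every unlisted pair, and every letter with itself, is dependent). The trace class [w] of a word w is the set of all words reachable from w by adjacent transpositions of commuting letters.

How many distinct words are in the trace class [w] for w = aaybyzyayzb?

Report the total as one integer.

#0=a has no predecessor
#1=a depends on [0:a]
#2=y has no predecessor
#3=b has no predecessor
#4=y depends on [2:y]
#5=z depends on [1:a, 3:b]
#6=y depends on [4:y]
#7=a depends on [5:z]
#8=y depends on [6:y]
#9=z depends on [7:a]
#10=b depends on [9:z]
sources: [0:a, 2:y, 3:b]
N(rest) = Σ N(rest − s) over sources s of rest; N(one piece) = 1:
  size 1 → [8]=1  [10]=1
  size 2 → [6,8]=1  [8,10]=2  [9,10]=1
  size 3 → [4,6,8]=1  [6,8,10]=3  [7,9,10]=1  [8,9,10]=3
  size 4 → [2,4,6,8]=1  [4,6,8,10]=4  [5,7,9,10]=1  [6,8,9,10]=6  [7,8,9,10]=4
  size 5 → [1,5,7,9,10]=1  [2,4,6,8,10]=5  [3,5,7,9,10]=1  [4,6,8,9,10]=10  [5,7,8,9,10]=5  [6,7,8,9,10]=10
  size 6 → [0,1,5,7,9,10]=1  [1,3,5,7,9,10]=2  [1,5,7,8,9,10]=6  [2,4,6,8,9,10]=15  [3,5,7,8,9,10]=6  [4,6,7,8,9,10]=20  [5,6,7,8,9,10]=15
  size 7 → [0,1,3,5,7,9,10]=3  [0,1,5,7,8,9,10]=7  [1,3,5,7,8,9,10]=14  [1,5,6,7,8,9,10]=21  [2,4,6,7,8,9,10]=35  [3,5,6,7,8,9,10]=21  [4,5,6,7,8,9,10]=35
  size 8 → [0,1,3,5,7,8,9,10]=24  [0,1,5,6,7,8,9,10]=28  [1,3,5,6,7,8,9,10]=56  [1,4,5,6,7,8,9,10]=56  [2,4,5,6,7,8,9,10]=70  [3,4,5,6,7,8,9,10]=56
  size 9 → [0,1,3,5,6,7,8,9,10]=108  [0,1,4,5,6,7,8,9,10]=84  [1,2,4,5,6,7,8,9,10]=126  [1,3,4,5,6,7,8,9,10]=168  [2,3,4,5,6,7,8,9,10]=126
  first=0(a) contributes 420
  first=2(y) contributes 360
  first=3(b) contributes 210
|[w]| = 990

990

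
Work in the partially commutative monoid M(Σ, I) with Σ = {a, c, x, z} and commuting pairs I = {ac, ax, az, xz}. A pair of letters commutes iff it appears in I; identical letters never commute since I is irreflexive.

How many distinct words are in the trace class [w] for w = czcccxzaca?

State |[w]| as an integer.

90

piece 0:c — minimal
piece 1:z rests on {0:c}
piece 2:c rests on {1:z}
piece 3:c rests on {2:c}
piece 4:c rests on {3:c}
piece 5:x rests on {4:c}
piece 6:z rests on {4:c}
piece 7:a — minimal
piece 8:c rests on {5:x, 6:z}
piece 9:a rests on {7:a}
minimal pieces: {0:c, 7:a}
ways to finish when only these pieces remain (= sum over removing one remaining piece with nothing left below it):
  1 left: {8}→1  {9}→1
  2 left: {5,8}→1  {6,8}→1  {7,9}→1  {8,9}→2
  3 left: {5,6,8}→2  {5,8,9}→3  {6,8,9}→3  {7,8,9}→3
  4 left: {4,5,6,8}→2  {5,6,8,9}→8  {5,7,8,9}→6  {6,7,8,9}→6
  5 left: {3,4,5,6,8}→2  {4,5,6,8,9}→10  {5,6,7,8,9}→20
  6 left: {2,3,4,5,6,8}→2  {3,4,5,6,8,9}→12  {4,5,6,7,8,9}→30
  7 left: {1,2,3,4,5,6,8}→2  {2,3,4,5,6,8,9}→14  {3,4,5,6,7,8,9}→42
  8 left: {0,1,2,3,4,5,6,8}→2  {1,2,3,4,5,6,8,9}→16  {2,3,4,5,6,7,8,9}→56
  placing 0:c first → 72 extensions
  placing 7:a first → 18 extensions
total linear extensions = 90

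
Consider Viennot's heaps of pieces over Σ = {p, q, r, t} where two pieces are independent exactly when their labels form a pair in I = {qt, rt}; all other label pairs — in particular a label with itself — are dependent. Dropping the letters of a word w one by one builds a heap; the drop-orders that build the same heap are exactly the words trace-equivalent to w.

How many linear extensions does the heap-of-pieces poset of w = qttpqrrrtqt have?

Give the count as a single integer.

#0=q has no predecessor
#1=t has no predecessor
#2=t depends on [1:t]
#3=p depends on [0:q, 2:t]
#4=q depends on [3:p]
#5=r depends on [4:q]
#6=r depends on [5:r]
#7=r depends on [6:r]
#8=t depends on [3:p]
#9=q depends on [7:r]
#10=t depends on [8:t]
sources: [0:q, 1:t]
N(rest) = Σ N(rest − s) over sources s of rest; N(one piece) = 1:
  size 1 → [9]=1  [10]=1
  size 2 → [7,9]=1  [8,10]=1  [9,10]=2
  size 3 → [6,7,9]=1  [7,9,10]=3  [8,9,10]=3
  size 4 → [5,6,7,9]=1  [6,7,9,10]=4  [7,8,9,10]=6
  size 5 → [4,5,6,7,9]=1  [5,6,7,9,10]=5  [6,7,8,9,10]=10
  size 6 → [4,5,6,7,9,10]=6  [5,6,7,8,9,10]=15
  size 7 → [4,5,6,7,8,9,10]=21
  size 8 → [3,4,5,6,7,8,9,10]=21
  size 9 → [0,3,4,5,6,7,8,9,10]=21  [2,3,4,5,6,7,8,9,10]=21
  first=0(q) contributes 21
  first=1(t) contributes 42
|[w]| = 63

63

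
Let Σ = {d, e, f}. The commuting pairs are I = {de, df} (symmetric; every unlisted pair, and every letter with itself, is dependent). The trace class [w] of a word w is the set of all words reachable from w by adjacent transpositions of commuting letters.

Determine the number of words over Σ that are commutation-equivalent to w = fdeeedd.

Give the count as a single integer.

#0=f has no predecessor
#1=d has no predecessor
#2=e depends on [0:f]
#3=e depends on [2:e]
#4=e depends on [3:e]
#5=d depends on [1:d]
#6=d depends on [5:d]
sources: [0:f, 1:d]
N(rest) = Σ N(rest − s) over sources s of rest; N(one piece) = 1:
  size 1 → [4]=1  [6]=1
  size 2 → [3,4]=1  [4,6]=2  [5,6]=1
  size 3 → [1,5,6]=1  [2,3,4]=1  [3,4,6]=3  [4,5,6]=3
  size 4 → [0,2,3,4]=1  [1,4,5,6]=4  [2,3,4,6]=4  [3,4,5,6]=6
  size 5 → [0,2,3,4,6]=5  [1,3,4,5,6]=10  [2,3,4,5,6]=10
  first=0(f) contributes 20
  first=1(d) contributes 15
|[w]| = 35

35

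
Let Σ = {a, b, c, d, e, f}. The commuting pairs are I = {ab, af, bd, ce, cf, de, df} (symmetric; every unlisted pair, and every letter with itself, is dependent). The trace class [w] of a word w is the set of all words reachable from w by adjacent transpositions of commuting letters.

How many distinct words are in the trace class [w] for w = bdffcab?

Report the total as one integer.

25

drop 0:b onto floor
drop 1:d onto floor
drop 2:f onto {0:b}
drop 3:f onto {2:f}
drop 4:c onto {0:b, 1:d}
drop 5:a onto {4:c}
drop 6:b onto {3:f, 4:c}
ground layer = {0:b, 1:d}
drop-orders for the pieces not yet dropped (sum over which currently-grounded one goes next):
  1 to go: {5} 1  {6} 1
  2 to go: {3,6} 1  {5,6} 2
  3 to go: {2,3,6} 1  {3,5,6} 3  {4,5,6} 2
  4 to go: {1,4,5,6} 2  {2,3,5,6} 4  {3,4,5,6} 5
  5 to go: {1,3,4,5,6} 7  {2,3,4,5,6} 9
  if 0:b drops first: 16 orders
  if 1:d drops first: 9 orders
heap linearizations: 25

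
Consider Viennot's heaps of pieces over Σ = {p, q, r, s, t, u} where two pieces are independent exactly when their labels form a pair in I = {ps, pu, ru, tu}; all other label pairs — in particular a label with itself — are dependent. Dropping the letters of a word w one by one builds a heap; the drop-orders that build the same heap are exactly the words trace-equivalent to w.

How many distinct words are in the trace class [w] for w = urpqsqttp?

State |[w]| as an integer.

piece 0:u — minimal
piece 1:r — minimal
piece 2:p rests on {1:r}
piece 3:q rests on {0:u, 2:p}
piece 4:s rests on {3:q}
piece 5:q rests on {4:s}
piece 6:t rests on {5:q}
piece 7:t rests on {6:t}
piece 8:p rests on {7:t}
minimal pieces: {0:u, 1:r}
ways to finish when only these pieces remain (= sum over removing one remaining piece with nothing left below it):
  1 left: {8}→1
  2 left: {7,8}→1
  3 left: {6,7,8}→1
  4 left: {5,6,7,8}→1
  5 left: {4,5,6,7,8}→1
  6 left: {3,4,5,6,7,8}→1
  7 left: {0,3,4,5,6,7,8}→1  {2,3,4,5,6,7,8}→1
  placing 0:u first → 1 extensions
  placing 1:r first → 2 extensions
total linear extensions = 3

3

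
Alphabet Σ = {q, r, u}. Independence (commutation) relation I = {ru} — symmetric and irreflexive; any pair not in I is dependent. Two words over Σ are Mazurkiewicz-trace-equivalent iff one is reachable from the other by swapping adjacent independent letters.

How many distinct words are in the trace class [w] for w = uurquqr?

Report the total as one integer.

3

drop 0:u onto floor
drop 1:u onto {0:u}
drop 2:r onto floor
drop 3:q onto {1:u, 2:r}
drop 4:u onto {3:q}
drop 5:q onto {4:u}
drop 6:r onto {5:q}
ground layer = {0:u, 2:r}
drop-orders for the pieces not yet dropped (sum over which currently-grounded one goes next):
  1 to go: {6} 1
  2 to go: {5,6} 1
  3 to go: {4,5,6} 1
  4 to go: {3,4,5,6} 1
  5 to go: {1,3,4,5,6} 1  {2,3,4,5,6} 1
  if 0:u drops first: 2 orders
  if 2:r drops first: 1 orders
heap linearizations: 3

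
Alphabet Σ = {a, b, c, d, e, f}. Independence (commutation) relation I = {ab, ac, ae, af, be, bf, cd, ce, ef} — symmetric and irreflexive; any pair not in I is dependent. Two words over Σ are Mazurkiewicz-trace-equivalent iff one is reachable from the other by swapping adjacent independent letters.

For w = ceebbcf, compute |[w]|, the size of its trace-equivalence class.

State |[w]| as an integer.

drop 0:c onto floor
drop 1:e onto floor
drop 2:e onto {1:e}
drop 3:b onto {0:c}
drop 4:b onto {3:b}
drop 5:c onto {4:b}
drop 6:f onto {5:c}
ground layer = {0:c, 1:e}
drop-orders for the pieces not yet dropped (sum over which currently-grounded one goes next):
  1 to go: {2} 1  {6} 1
  2 to go: {1,2} 1  {2,6} 2  {5,6} 1
  3 to go: {1,2,6} 3  {2,5,6} 3  {4,5,6} 1
  4 to go: {1,2,5,6} 6  {2,4,5,6} 4  {3,4,5,6} 1
  5 to go: {0,3,4,5,6} 1  {1,2,4,5,6} 10  {2,3,4,5,6} 5
  if 0:c drops first: 15 orders
  if 1:e drops first: 6 orders
heap linearizations: 21

21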